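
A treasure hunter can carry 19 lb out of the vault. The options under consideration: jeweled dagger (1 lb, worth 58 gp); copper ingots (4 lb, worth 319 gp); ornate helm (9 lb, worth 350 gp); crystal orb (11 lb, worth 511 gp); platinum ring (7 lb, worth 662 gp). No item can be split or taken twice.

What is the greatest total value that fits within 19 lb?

A density-first pass picks jeweled dagger + copper ingots + platinum ring — 1039 at 12 lb.
Dropping copper ingots frees 4 lb; slotting in crystal orb (11 lb) lifts the total to 1231 at 19 lb.
Every other selection either busts 19 lb or fails to beat 1231.

1231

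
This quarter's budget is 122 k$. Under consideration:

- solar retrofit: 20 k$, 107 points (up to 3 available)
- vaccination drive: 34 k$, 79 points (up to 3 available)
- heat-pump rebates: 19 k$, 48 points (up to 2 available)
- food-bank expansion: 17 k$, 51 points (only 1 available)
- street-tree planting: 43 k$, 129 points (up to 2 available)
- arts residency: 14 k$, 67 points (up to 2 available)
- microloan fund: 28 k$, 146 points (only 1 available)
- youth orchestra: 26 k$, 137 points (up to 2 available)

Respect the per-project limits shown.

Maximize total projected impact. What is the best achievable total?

634

By projected impact per k$: solar retrofit 5.35, youth orchestra 5.27, microloan fund 5.21 lead.
Taking the top-ratio projects first gives 3×solar retrofit + 2×youth orchestra for 595 (112 k$).
Replace solar retrofit with microloan fund: the trade gains 39 net, giving 634 at 120 k$.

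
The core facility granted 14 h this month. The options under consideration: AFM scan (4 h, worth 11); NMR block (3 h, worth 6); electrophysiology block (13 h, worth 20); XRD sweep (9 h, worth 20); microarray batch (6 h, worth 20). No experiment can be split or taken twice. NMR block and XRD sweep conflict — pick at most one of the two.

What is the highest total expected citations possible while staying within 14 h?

Ranking by ratio (expected citations/h): microarray batch 3.33, AFM scan 2.75, XRD sweep 2.22.
AFM scan + NMR block + microarray batch uses 13 of the 14 h and totals 37.

37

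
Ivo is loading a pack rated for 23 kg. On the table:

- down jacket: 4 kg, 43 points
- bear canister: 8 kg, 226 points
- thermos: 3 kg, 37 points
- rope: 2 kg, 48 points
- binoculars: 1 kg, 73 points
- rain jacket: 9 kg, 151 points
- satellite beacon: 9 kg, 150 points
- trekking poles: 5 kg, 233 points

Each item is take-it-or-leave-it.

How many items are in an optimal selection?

4

The maximum utility within 23 kg is 683.
For example bear canister + binoculars + rain jacket + trekking poles achieves it, using 23 kg.
Any selection reaching 683 contains exactly 4 items.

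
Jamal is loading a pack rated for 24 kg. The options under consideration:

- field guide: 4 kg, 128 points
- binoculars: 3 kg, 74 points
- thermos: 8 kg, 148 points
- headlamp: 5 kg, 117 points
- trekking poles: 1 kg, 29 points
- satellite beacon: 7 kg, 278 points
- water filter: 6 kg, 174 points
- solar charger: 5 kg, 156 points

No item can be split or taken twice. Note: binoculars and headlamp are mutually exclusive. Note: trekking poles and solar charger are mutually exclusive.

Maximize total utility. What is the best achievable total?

By utility per kg: satellite beacon 39.71, field guide 32.00, solar charger 31.20, trekking poles 29.00 lead.
Field guide + satellite beacon + water filter + solar charger uses 22 of the 24 kg and totals 736.

736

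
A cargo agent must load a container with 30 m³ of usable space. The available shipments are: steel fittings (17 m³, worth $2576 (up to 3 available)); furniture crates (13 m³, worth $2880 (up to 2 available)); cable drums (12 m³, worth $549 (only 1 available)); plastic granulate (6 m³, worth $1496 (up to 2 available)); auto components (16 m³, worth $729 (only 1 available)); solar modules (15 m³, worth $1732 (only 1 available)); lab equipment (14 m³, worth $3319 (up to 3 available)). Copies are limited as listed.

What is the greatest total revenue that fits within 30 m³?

Taking the top-ratio shipments first gives 2×plastic granulate + lab equipment for 6311 (26 m³).
The 12 m³ tied up in 2×plastic granulate is better spent on lab equipment — total rises to 6638 (28 m³).
No other feasible combination exceeds 6638.

6638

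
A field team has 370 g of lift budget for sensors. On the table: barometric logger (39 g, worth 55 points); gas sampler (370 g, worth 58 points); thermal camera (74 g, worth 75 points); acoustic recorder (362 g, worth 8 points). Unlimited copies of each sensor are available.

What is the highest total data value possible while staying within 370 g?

495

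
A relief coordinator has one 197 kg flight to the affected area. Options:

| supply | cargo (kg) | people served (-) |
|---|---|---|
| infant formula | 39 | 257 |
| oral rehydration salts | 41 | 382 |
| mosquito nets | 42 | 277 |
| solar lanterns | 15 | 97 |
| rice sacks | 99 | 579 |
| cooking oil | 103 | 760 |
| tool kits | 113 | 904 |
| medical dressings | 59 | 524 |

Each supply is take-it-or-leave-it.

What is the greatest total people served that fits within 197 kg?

Greedy by ratio would take infant formula + oral rehydration salts + mosquito nets + solar lanterns + medical dressings: 196 kg used, total 1537.
Replace infant formula and solar lanterns and medical dressings with tool kits: the trade gains 26 net, giving 1563 at 196 kg.
Runner-up infant formula + oral rehydration salts + tool kits tops out at 1543.

1563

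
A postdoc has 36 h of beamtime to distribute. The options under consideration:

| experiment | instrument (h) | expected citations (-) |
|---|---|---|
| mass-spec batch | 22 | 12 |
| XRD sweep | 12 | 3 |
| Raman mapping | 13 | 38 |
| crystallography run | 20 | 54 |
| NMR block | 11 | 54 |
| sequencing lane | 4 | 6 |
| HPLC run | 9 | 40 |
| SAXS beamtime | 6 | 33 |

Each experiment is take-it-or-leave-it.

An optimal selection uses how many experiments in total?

Best achievable expected citations is 133.
NMR block + sequencing lane + HPLC run + SAXS beamtime hits 133 at 30 h.
All optima have 4 experiments.

4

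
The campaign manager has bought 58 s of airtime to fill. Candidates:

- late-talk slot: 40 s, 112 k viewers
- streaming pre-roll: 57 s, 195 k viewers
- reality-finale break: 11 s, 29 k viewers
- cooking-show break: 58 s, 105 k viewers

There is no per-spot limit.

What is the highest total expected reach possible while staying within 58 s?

By expected reach per s: streaming pre-roll 3.42, late-talk slot 2.80, reality-finale break 2.64, cooking-show break 1.81 lead.
Streaming pre-roll uses 57 of the 58 s and totals 195.

195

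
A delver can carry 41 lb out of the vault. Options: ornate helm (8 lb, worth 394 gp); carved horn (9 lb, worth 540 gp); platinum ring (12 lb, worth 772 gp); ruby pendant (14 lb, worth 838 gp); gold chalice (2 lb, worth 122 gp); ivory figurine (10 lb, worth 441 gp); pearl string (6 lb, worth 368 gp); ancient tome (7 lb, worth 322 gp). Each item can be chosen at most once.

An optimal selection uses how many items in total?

4

Best achievable value is 2518.
For example carved horn + platinum ring + ruby pendant + pearl string achieves it, using 41 lb.
Every optimal selection uses 4 items.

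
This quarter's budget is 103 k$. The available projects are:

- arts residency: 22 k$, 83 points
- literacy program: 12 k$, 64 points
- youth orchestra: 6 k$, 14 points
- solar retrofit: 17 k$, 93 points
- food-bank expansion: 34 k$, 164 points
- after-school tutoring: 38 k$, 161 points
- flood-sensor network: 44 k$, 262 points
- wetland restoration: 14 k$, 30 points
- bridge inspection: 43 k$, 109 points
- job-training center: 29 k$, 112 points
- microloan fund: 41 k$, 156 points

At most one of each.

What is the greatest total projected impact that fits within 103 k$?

Ranking by ratio (projected impact/k$): flood-sensor network 5.95, solar retrofit 5.47, literacy program 5.33.
Greedy by ratio would take literacy program + solar retrofit + flood-sensor network + job-training center: 102 k$ used, total 531.
Dropping literacy program and job-training center frees 41 k$; slotting in youth orchestra + food-bank expansion (40 k$) lifts the total to 533 at 101 k$.
Runner-up literacy program + solar retrofit + flood-sensor network + job-training center tops out at 531.

533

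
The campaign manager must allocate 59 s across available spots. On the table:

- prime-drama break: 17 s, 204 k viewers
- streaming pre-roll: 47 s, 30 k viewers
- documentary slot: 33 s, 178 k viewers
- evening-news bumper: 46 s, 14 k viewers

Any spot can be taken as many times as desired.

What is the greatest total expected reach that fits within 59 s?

612

Density check — prime-drama break 12.00, documentary slot 5.39, streaming pre-roll 0.64, evening-news bumper 0.30 are the best per s.
Best packing: 3×prime-drama break — 51 s, 612 total.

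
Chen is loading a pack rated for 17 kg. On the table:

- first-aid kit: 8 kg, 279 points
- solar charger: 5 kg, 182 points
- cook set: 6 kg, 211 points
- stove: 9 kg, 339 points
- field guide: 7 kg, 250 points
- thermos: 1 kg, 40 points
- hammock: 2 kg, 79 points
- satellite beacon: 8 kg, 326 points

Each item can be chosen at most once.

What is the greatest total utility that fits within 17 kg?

The ratio heuristic lands on solar charger + thermos + hammock + satellite beacon (627) but leaves 1 kg idle.
Dropping solar charger and thermos and hammock frees 8 kg; slotting in stove (9 kg) lifts the total to 665 at 17 kg.
The closest alternative, cook set + thermos + hammock + satellite beacon, reaches only 656.

665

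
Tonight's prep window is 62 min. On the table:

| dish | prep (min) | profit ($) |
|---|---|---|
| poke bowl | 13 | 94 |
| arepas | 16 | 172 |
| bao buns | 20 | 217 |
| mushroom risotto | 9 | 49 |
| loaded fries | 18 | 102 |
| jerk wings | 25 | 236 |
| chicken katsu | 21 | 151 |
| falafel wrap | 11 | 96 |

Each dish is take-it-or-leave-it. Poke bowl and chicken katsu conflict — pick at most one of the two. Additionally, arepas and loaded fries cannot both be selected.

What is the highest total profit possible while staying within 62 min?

625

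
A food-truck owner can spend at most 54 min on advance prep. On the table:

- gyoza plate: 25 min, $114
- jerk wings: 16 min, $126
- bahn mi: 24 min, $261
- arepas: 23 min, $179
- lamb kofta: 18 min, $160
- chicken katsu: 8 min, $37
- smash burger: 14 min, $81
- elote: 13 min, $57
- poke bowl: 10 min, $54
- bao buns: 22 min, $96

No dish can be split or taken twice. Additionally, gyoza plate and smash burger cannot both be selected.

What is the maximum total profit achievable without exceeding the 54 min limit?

475

Density check — bahn mi 10.88, lamb kofta 8.89, jerk wings 7.88, arepas 7.78 are the best per min.
Bahn mi + lamb kofta + poke bowl uses 52 of the 54 min and totals 475.
Runner-up jerk wings + bahn mi + smash burger tops out at 468.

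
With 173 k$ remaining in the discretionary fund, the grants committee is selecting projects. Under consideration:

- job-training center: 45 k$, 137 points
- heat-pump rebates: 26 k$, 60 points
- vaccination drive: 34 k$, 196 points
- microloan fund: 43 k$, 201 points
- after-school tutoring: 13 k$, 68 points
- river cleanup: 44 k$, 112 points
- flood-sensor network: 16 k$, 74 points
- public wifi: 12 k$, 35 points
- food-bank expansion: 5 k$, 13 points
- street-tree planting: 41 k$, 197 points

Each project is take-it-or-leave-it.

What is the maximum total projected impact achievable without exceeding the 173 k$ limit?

796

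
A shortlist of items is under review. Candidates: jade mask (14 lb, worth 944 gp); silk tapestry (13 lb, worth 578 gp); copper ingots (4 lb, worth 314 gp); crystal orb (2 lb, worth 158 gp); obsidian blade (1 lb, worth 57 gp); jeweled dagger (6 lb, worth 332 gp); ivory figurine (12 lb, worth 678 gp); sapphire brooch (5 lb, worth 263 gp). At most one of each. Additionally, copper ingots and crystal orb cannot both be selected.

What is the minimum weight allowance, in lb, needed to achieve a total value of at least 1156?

Look for the lowest-weight combination reaching 1156.
jade mask + crystal orb + obsidian blade reaches 1159 using 17 lb.
Below 17 lb the best achievable stays under 1156.

17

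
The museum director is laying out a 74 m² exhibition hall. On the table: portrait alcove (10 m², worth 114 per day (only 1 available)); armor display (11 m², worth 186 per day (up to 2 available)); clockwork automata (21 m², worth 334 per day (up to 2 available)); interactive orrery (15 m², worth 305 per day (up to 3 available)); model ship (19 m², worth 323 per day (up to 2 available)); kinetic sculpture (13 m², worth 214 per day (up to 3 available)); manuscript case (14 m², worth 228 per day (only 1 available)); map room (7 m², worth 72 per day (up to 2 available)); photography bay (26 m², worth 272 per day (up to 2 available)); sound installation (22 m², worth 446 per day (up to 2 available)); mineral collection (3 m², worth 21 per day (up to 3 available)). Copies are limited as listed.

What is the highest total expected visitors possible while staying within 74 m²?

1502

Taking the top-ratio exhibits first gives 3×interactive orrery + map room + sound installation for 1433 (74 m²).
The 22 m² tied up in interactive orrery and map room is better spent on sound installation — total rises to 1502 (74 m²).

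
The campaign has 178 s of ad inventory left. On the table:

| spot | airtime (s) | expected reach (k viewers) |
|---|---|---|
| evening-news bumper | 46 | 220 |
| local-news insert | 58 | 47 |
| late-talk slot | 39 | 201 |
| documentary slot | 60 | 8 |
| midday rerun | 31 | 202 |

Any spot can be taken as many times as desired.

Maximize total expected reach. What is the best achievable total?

1028

Greedy by ratio would take 5×midday rerun: 155 s used, total 1010.
The 31 s tied up in midday rerun is better spent on evening-news bumper — total rises to 1028 (170 s).
Nothing else within 178 s beats 1028.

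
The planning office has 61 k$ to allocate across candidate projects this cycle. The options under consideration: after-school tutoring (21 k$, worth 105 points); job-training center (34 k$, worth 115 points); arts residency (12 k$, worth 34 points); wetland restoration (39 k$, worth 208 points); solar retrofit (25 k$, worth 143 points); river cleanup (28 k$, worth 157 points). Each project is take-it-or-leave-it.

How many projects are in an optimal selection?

2

Optimal total is 313.
For example after-school tutoring + wetland restoration achieves it, using 60 k$.
Any selection reaching 313 contains exactly 2 projects.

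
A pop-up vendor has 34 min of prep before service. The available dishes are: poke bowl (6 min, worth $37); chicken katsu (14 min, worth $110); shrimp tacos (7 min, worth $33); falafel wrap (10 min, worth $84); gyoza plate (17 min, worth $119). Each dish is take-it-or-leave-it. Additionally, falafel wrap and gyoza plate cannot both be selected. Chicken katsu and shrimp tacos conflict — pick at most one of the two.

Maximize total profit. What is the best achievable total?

231

By profit per min: falafel wrap 8.40, chicken katsu 7.86, gyoza plate 7.00 lead.
Taking poke bowl + chicken katsu + falafel wrap: 30 min used, 231 in profit.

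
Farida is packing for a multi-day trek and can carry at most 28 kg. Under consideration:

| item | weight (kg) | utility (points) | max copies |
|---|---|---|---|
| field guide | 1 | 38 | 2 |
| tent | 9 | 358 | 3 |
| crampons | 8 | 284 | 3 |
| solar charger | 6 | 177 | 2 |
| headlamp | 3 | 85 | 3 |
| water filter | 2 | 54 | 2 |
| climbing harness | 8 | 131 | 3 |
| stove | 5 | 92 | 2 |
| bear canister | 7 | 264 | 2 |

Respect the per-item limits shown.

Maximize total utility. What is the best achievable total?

1112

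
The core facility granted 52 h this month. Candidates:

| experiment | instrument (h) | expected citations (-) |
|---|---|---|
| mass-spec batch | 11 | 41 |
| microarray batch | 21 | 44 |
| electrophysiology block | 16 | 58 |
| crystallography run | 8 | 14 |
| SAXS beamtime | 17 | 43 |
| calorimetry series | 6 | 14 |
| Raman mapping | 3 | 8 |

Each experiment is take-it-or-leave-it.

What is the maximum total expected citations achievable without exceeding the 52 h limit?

156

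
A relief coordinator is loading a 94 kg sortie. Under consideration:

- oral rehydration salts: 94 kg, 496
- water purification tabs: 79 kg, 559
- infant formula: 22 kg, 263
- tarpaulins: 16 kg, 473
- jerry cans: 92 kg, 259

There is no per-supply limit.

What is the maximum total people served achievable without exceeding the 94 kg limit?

2365

Ranking by ratio (people served/kg): tarpaulins 29.56, infant formula 11.95, water purification tabs 7.08, oral rehydration salts 5.28.
5×tarpaulins uses 80 of the 94 kg and totals 2365.
The spare 14 kg is too small for any remaining supply, and no exchange beats 2365.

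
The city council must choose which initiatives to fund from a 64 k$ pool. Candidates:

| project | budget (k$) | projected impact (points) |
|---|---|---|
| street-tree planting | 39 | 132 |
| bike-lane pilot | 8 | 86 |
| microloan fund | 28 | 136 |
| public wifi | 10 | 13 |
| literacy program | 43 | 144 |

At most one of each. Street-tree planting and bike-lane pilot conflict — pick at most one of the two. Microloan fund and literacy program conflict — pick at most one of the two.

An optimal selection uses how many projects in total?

Optimal total is 243.
bike-lane pilot + public wifi + literacy program hits 243 at 61 k$.
Every optimal selection uses 3 projects.

3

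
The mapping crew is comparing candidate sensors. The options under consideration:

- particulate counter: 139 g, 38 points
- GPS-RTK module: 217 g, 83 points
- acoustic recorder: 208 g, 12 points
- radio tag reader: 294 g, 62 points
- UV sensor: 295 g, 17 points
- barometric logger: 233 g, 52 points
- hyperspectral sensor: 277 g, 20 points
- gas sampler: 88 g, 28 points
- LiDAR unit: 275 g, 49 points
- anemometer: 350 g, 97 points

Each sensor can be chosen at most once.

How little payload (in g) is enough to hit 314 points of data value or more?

1182

Look for the lowest-payload combination reaching 314.
Taking GPS-RTK module + radio tag reader + barometric logger + gas sampler + anemometer gives 322 (≥ 314) for 1182 g.
Any bundle with less than 1182 g falls short of 314.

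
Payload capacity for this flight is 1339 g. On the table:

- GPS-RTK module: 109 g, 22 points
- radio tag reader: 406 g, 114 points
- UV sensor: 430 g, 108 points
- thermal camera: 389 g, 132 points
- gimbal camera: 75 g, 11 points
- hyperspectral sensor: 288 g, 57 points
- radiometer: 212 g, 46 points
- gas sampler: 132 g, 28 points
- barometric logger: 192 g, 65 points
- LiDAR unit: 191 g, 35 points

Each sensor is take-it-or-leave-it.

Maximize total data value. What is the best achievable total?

Radio tag reader + thermal camera + radiometer + gas sampler + barometric logger uses 1331 of the 1339 g and totals 385.
Runner-up GPS-RTK module + radio tag reader + thermal camera + radiometer + barometric logger tops out at 379.

385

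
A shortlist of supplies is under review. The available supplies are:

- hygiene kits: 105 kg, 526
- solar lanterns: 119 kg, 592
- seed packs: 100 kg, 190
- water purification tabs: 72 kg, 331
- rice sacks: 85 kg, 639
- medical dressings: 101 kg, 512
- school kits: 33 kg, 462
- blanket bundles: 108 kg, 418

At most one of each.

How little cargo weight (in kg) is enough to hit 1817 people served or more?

291

Look for the lowest-cargo combination reaching 1817.
water purification tabs + rice sacks + medical dressings + school kits reaches 1944 using 291 kg.
No combination under 291 kg hits 1817.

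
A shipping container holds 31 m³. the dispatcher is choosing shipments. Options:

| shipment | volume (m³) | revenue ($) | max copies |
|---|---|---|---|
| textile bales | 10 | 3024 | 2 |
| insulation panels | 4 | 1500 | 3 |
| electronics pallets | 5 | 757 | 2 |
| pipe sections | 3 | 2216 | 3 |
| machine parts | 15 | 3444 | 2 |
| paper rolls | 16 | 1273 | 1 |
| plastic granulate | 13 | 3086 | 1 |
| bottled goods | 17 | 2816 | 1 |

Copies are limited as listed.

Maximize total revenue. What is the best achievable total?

14172

Ranking by ratio (revenue/m³): pipe sections 738.67, insulation panels 375.00, textile bales 302.40, plastic granulate 237.38.
The ratio ordering already packs tightly: textile bales + 3×insulation panels + 3×pipe sections, 31 m³, 14172.
That's the maximum — no swap from here does better than 14172.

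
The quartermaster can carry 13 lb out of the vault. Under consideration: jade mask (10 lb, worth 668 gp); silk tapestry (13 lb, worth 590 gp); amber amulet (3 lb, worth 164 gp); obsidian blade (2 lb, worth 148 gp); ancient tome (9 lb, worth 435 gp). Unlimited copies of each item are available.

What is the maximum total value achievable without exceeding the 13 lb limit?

904

Taking the top-ratio items first gives 6×obsidian blade for 888 (12 lb).
Dropping obsidian blade frees 2 lb; slotting in amber amulet (3 lb) lifts the total to 904 at 13 lb.
No other feasible combination exceeds 904.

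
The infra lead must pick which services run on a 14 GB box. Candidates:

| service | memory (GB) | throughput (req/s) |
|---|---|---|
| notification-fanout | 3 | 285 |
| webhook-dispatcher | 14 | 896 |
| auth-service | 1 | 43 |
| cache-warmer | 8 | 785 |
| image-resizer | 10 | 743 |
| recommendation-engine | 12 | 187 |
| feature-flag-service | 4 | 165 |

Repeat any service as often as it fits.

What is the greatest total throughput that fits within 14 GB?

1355

Best packing: 2×notification-fanout + cache-warmer — 14 GB, 1355 total.
Every other selection either busts 14 GB or fails to beat 1355.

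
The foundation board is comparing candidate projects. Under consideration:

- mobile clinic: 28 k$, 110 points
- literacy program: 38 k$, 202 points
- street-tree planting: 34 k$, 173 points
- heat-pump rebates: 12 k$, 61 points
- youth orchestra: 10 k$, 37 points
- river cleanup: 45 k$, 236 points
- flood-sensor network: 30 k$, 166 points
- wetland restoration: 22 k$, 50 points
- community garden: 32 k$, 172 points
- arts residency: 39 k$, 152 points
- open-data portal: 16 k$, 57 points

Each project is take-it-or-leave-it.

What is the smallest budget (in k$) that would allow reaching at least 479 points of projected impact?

95

Look for the lowest-budget combination reaching 479.
literacy program + heat-pump rebates + river cleanup reaches 499 using 95 k$.
Any bundle with less than 95 k$ falls short of 479.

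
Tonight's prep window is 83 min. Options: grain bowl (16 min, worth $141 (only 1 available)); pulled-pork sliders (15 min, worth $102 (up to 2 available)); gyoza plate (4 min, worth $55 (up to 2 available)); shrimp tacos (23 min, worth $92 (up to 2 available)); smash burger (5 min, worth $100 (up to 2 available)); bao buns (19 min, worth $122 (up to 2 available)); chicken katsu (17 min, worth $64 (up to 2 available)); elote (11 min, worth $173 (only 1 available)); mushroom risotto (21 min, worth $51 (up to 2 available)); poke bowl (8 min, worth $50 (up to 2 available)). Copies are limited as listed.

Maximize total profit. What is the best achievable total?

878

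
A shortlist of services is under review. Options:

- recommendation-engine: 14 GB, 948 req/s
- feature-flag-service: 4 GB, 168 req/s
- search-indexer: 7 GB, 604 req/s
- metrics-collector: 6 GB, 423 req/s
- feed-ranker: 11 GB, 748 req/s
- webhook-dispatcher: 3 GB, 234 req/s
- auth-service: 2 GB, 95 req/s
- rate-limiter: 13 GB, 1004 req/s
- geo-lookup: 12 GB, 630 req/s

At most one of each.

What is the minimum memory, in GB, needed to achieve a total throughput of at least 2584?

Minimise GB subject to total throughput ≥ 2584.
search-indexer + feed-ranker + webhook-dispatcher + rate-limiter reaches 2590 using 34 GB.
No combination under 34 GB hits 2584.

34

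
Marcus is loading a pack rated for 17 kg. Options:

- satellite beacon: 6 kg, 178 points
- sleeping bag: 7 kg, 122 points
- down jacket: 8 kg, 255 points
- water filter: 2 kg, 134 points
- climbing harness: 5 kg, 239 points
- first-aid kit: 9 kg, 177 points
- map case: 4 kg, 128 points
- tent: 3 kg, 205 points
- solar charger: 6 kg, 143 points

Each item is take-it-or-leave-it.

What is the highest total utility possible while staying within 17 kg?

756

Filling by ratio: water filter + climbing harness + map case + tent for 706, with 3 kg left unused.
The 4 kg tied up in map case is better spent on satellite beacon — total rises to 756 (16 kg).
That's the maximum — no swap from here does better than 756.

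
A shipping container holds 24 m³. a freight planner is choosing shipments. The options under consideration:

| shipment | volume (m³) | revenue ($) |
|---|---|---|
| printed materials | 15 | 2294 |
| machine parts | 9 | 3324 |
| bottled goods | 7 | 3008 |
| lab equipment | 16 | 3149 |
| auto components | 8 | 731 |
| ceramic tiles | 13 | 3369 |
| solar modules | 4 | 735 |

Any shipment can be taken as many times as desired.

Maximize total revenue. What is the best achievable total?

9340

Filling by ratio: 3×bottled goods for 9024, with 3 m³ left unused.
The 7 m³ tied up in bottled goods is better spent on machine parts — total rises to 9340 (23 m³).
Every other selection either busts 24 m³ or fails to beat 9340.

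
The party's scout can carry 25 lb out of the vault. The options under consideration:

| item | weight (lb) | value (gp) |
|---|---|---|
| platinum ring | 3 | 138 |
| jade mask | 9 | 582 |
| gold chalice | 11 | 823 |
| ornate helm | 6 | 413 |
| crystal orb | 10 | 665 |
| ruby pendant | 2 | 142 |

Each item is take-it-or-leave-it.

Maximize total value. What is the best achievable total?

1685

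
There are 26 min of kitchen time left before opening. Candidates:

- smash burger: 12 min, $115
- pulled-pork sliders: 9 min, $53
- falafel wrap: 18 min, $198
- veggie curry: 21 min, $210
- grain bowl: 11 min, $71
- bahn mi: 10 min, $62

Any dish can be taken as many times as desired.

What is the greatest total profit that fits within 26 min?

230

Taking the top-ratio dishes first gives falafel wrap for 198 (18 min).
Dropping falafel wrap frees 18 min; slotting in 2×smash burger (24 min) lifts the total to 230 at 24 min.
The spare 2 min is too small for any remaining dish, and no exchange beats 230.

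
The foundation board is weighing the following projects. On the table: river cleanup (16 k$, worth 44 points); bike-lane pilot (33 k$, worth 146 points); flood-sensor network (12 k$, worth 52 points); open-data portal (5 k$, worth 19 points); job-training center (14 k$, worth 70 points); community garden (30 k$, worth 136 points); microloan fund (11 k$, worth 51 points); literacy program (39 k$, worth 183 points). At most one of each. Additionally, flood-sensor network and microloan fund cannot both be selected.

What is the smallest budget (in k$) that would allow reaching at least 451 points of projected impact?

Need the lightest bundle worth ≥ 451.
bike-lane pilot + flood-sensor network + job-training center + literacy program: 451 projected impact at 98 k$.
Below 98 k$ the best achievable stays under 451.

98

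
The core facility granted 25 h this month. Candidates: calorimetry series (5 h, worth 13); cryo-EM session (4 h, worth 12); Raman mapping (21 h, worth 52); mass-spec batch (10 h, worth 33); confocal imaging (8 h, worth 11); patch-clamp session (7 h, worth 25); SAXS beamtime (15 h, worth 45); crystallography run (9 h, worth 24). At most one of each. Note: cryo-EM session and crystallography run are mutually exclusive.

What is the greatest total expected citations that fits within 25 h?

78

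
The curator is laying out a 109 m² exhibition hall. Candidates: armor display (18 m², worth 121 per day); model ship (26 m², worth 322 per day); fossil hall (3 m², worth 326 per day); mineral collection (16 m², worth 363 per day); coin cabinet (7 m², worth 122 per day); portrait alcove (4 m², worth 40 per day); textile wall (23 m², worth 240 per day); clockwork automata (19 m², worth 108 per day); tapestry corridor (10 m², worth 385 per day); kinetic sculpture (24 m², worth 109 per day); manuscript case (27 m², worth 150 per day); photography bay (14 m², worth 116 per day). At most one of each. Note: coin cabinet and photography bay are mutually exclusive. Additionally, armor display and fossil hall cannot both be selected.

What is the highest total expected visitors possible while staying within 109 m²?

1906

Best packing: model ship + fossil hall + mineral collection + coin cabinet + portrait alcove + textile wall + clockwork automata + tapestry corridor — 108 m², 1906 total.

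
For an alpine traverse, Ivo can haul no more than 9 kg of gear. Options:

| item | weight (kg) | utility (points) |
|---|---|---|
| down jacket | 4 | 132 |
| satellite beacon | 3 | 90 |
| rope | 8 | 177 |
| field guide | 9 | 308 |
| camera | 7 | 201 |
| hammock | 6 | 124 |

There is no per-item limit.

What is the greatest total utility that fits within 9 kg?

Field guide uses 9 of the 9 kg and totals 308.
Every other selection either busts 9 kg or fails to beat 308.

308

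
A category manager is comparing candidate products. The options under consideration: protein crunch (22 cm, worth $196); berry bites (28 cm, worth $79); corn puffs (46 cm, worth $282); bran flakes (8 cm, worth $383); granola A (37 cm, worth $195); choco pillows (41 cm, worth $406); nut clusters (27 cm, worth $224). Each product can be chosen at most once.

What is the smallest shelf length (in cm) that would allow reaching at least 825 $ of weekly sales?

71

Look for the lowest-shelf combination reaching 825.
Taking protein crunch + bran flakes + choco pillows gives 985 (≥ 825) for 71 cm.
Below 71 cm the best achievable stays under 825.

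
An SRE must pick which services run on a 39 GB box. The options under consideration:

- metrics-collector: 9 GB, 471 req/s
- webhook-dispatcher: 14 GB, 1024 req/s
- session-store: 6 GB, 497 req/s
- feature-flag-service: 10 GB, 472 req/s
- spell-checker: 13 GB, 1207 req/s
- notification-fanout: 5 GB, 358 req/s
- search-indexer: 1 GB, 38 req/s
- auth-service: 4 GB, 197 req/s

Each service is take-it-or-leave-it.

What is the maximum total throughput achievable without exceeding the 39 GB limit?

The ratio ordering already packs tightly: webhook-dispatcher + session-store + spell-checker + notification-fanout + search-indexer, 39 GB, 3124.

3124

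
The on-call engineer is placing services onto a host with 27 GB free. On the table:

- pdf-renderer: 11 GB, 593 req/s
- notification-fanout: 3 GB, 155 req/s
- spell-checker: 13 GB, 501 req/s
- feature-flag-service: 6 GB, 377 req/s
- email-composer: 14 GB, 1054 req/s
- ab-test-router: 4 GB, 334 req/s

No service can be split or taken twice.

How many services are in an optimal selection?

4

Optimal total is 1920.
One optimal bundle: notification-fanout + feature-flag-service + email-composer + ab-test-router (27 GB).
Every optimal selection uses 4 services.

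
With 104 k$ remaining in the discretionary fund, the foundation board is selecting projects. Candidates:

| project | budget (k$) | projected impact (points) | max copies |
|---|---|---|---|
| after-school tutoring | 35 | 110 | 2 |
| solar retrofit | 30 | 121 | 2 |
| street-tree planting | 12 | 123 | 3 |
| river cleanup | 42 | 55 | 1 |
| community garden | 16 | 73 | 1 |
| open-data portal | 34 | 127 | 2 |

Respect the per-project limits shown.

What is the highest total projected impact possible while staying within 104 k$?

Filling by ratio: solar retrofit + 3×street-tree planting + community garden for 563, with 22 k$ left unused.
Dropping solar retrofit and community garden frees 46 k$; slotting in 2×open-data portal (68 k$) lifts the total to 623 at 104 k$.
No other feasible combination exceeds 623.

623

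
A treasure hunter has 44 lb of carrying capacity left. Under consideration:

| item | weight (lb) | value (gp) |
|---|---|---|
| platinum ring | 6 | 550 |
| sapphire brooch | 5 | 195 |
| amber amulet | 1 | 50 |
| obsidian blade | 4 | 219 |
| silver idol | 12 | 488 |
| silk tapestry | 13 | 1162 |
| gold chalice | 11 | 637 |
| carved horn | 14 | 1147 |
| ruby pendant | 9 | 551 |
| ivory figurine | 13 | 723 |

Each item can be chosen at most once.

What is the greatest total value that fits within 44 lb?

3496

The ratio heuristic lands on platinum ring + amber amulet + silk tapestry + carved horn + ruby pendant (3460) but leaves 1 lb idle.
Dropping amber amulet and ruby pendant frees 10 lb; slotting in gold chalice (11 lb) lifts the total to 3496 at 44 lb.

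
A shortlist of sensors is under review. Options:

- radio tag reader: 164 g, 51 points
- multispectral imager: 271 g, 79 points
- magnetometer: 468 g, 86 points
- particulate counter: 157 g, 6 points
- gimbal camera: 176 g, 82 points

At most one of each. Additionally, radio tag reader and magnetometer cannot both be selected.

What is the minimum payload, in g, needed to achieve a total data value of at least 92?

Look for the lowest-payload combination reaching 92.
radio tag reader + gimbal camera reaches 133 using 340 g.
Any bundle with less than 340 g falls short of 92.

340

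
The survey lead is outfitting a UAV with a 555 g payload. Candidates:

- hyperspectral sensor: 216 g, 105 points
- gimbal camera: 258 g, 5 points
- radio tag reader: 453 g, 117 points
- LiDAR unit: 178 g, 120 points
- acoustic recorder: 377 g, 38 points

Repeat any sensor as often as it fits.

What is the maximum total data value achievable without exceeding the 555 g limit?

360

Taking 3×LiDAR unit: 534 g used, 360 in data value.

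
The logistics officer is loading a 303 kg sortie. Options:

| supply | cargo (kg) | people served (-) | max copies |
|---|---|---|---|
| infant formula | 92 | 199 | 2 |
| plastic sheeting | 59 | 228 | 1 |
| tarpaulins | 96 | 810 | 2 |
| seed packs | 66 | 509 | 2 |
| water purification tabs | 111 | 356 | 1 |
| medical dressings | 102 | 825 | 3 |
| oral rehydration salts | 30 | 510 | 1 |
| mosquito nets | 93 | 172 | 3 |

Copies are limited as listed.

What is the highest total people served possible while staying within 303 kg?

2669

Greedy by ratio would take 2×tarpaulins + seed packs + oral rehydration salts: 288 kg used, total 2639.
Replace 2×tarpaulins with 2×medical dressings: the trade gains 30 net, giving 2669 at 300 kg.
The spare 3 kg is too small for any remaining supply, and no exchange beats 2669.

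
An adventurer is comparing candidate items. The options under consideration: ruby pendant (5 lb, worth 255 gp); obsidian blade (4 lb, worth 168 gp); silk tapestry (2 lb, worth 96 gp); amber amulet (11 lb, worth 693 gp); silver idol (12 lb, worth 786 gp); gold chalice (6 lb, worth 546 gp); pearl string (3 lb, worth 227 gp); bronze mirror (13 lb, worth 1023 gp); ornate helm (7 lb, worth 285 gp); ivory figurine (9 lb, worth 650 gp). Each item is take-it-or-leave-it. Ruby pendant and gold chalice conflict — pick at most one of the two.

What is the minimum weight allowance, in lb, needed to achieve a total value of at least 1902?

26

Minimise lb subject to total value ≥ 1902.
Taking obsidian blade + gold chalice + pearl string + bronze mirror gives 1964 (≥ 1902) for 26 lb.
Below 26 lb the best achievable stays under 1902.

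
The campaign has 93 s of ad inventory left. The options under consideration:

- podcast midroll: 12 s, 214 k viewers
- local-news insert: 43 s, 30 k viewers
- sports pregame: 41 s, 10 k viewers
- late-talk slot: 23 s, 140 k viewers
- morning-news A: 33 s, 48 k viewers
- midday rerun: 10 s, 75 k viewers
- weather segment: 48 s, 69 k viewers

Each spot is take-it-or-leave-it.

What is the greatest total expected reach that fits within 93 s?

Filling by ratio: podcast midroll + late-talk slot + morning-news A + midday rerun for 477, with 15 s left unused.
Dropping morning-news A frees 33 s; slotting in weather segment (48 s) lifts the total to 498 at 93 s.

498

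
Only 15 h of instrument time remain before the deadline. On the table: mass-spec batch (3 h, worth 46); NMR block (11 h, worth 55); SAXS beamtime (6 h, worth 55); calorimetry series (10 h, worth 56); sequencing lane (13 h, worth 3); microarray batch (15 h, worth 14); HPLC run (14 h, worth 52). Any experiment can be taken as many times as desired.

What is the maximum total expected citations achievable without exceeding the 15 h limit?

The ratio ordering already packs tightly: 5×mass-spec batch, 15 h, 230.
Nothing else within 15 h beats 230.

230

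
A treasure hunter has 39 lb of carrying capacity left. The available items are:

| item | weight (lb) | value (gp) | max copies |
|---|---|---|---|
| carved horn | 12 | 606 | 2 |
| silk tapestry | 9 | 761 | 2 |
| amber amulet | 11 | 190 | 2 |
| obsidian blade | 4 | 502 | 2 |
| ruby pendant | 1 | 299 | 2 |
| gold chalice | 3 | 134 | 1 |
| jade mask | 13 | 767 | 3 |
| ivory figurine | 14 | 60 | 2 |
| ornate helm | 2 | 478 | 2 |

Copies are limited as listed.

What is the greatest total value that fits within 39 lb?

4220

A density-first pass picks 2×silk tapestry + 2×obsidian blade + 2×ruby pendant + gold chalice + 2×ornate helm — 4214 at 35 lb.
Dropping silk tapestry frees 9 lb; slotting in jade mask (13 lb) lifts the total to 4220 at 39 lb.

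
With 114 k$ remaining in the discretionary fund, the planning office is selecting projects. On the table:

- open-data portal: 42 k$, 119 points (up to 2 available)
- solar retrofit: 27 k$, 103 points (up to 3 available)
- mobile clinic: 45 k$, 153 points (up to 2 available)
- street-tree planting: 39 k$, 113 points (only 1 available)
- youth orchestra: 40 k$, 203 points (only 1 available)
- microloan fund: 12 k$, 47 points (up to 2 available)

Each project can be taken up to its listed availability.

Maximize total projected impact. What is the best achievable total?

459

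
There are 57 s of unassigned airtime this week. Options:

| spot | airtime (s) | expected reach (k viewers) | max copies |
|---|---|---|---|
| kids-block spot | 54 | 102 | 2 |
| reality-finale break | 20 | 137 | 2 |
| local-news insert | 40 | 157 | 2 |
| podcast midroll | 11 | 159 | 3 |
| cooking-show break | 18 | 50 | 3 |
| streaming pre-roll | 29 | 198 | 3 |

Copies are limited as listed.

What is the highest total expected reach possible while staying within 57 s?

614

Best packing: reality-finale break + 3×podcast midroll — 53 s, 614 total.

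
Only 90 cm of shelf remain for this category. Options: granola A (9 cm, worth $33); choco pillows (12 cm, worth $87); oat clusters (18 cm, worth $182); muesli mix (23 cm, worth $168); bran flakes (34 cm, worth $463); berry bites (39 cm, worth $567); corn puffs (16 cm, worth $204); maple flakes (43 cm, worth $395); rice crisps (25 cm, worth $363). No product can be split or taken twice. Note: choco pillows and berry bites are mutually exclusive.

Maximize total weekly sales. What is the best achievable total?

Ranking by ratio (weekly sales/cm): berry bites 14.54, rice crisps 14.52, bran flakes 13.62.
Greedy by ratio would take granola A + berry bites + corn puffs + rice crisps: 89 cm used, total 1167.
Replace granola A and rice crisps with bran flakes: the trade gains 67 net, giving 1234 at 89 cm.
That's the maximum — no feasible swap from here does better than 1234.

1234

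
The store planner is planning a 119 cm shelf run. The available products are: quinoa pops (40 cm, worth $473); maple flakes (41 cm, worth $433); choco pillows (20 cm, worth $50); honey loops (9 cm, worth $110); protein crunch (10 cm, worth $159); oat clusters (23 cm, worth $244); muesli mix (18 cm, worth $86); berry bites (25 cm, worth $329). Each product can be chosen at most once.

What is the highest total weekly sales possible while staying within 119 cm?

By weekly sales per cm: protein crunch 15.90, berry bites 13.16, honey loops 12.22, quinoa pops 11.82 lead.
A density-first pass picks quinoa pops + honey loops + protein crunch + oat clusters + berry bites — 1315 at 107 cm.
Dropping honey loops and oat clusters frees 32 cm; slotting in maple flakes (41 cm) lifts the total to 1394 at 116 cm.
Nothing else within 119 cm beats 1394.

1394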